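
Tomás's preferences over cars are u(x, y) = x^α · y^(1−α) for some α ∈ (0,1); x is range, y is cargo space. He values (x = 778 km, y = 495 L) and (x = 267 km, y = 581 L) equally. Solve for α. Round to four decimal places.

Indifference: 778^α · 495^(1−α) = 267^α · 581^(1−α).
(778/267)^α = (581/495)^(1−α); take logs: α·ln(778/267) = (1−α)·ln(581/495), i.e. α·1.0694779 = (1−α)·0.1601930.
With A = 1.0694779 and B = 0.1601930: α·A = (1−α)·B, so α = B/(A+B) = 0.1601930/1.2296709 ≈ 0.1303.

α ≈ 0.1303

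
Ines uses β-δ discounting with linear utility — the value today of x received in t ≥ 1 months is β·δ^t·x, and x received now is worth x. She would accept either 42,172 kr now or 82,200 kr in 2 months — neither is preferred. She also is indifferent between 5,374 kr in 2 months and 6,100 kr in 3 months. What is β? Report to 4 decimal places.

β ≈ 0.6610

The second indifference involves only future payoffs, so β cancels: β·δ^2·5374 = β·δ^3·6100, giving δ = 5374/6100 = 0.88098.
Substituting δ into 42172 = β·δ^2·82200: β = 42172/(63798.060) ≈ 0.6610.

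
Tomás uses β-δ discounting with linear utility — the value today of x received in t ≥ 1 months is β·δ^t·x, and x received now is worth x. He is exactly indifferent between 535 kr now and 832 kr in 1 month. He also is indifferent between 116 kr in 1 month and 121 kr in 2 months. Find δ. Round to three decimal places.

δ ≈ 0.959

From the later pair, β·δ^1·116 = β·δ^2·121; dividing through, δ = 116/121 = 0.95868.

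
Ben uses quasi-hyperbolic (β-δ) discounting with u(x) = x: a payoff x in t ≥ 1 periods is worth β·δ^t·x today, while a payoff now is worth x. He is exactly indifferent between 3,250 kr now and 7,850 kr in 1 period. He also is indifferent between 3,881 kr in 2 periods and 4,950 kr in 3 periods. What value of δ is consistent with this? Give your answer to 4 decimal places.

From the later pair, β·δ^2·3881 = β·δ^3·4950; dividing through, δ = 3881/4950 = 0.78404.

δ ≈ 0.7840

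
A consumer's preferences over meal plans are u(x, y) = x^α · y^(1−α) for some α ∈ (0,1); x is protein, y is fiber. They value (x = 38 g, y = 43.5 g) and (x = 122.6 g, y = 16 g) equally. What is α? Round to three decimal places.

Set the two utilities equal: 38^α·43.5^(1−α) = 122.6^α·16^(1−α).
Taking logs: α·ln 38 + (1−α)·ln 43.5 = α·ln 122.6 + (1−α)·ln 16, i.e. α·-1.171341 = (1−α)·-1.000172.
Thus α·(-2.171513) = -1.000172, so α = -1.000172/-2.171513 ≈ 0.461.

α ≈ 0.461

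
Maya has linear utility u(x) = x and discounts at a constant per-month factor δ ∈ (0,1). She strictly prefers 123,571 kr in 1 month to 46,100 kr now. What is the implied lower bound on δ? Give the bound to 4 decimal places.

Under u(x) = x this choice says 46100 < δ·123571.
So δ > 46100/123571 = 0.37306.

δ > 0.3731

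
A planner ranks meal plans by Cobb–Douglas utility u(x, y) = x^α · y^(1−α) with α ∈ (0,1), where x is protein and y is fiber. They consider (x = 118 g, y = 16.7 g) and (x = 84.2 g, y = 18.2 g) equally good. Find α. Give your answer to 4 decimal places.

Set the two utilities equal: 118^α·16.7^(1−α) = 84.2^α·18.2^(1−α).
Rearrange to (118/84.2)^α = (18.2/16.7)^(1−α) and take logs: α·0.3374897 = (1−α)·0.0860129.
Thus α·(0.4235026) = 0.0860129, so α = 0.0860129/0.4235026 ≈ 0.2031.

α ≈ 0.2031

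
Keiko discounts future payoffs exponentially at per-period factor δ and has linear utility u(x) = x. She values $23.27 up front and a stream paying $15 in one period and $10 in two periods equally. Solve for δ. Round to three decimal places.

δ ≈ 0.950

The stream is worth 15δ + 10δ² today, so 15δ + 10δ² = 23.27.
Rearranged: 10δ² + 15δ − 23.27 = 0.
The positive root is δ = [−15 + √(15² + 4·10·23.27)] / (2·10) = (−15 + 33.997)/20 ≈ 0.950.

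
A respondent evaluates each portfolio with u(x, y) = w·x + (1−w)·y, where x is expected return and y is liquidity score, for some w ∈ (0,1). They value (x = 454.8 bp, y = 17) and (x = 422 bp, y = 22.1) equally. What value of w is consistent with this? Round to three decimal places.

u(454.8,17) = u(422,22.1) means w·454.8 + (1−w)·17 = w·422 + (1−w)·22.1.
w·(454.8−422) = (1−w)·(22.1−17), i.e. w·32.8 = (1−w)·5.1.
So w/(1−w) = 5.1/32.8 = 0.1555, giving w = 5.1/(32.8+5.1) = 0.135.

w = 0.135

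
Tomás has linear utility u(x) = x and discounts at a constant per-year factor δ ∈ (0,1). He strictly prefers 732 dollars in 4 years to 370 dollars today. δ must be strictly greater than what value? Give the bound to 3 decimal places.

δ > 0.843

The preference means 370 < δ^4·732.
Hence δ^4 > 370/732 = 0.50546, and x ↦ x^(1/4) is increasing on (0,∞).
δ > (370/732)^(1/4) ≈ 0.843.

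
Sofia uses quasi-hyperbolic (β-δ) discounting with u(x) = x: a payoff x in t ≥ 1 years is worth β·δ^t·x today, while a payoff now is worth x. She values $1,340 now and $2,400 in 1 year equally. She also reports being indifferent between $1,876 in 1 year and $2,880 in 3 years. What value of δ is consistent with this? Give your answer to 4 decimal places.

δ ≈ 0.8071

The second indifference involves only future payoffs, so β cancels: β·δ^1·1876 = β·δ^3·2880, giving δ^2 = 1876/2880 = 0.65139, so δ = 0.80709.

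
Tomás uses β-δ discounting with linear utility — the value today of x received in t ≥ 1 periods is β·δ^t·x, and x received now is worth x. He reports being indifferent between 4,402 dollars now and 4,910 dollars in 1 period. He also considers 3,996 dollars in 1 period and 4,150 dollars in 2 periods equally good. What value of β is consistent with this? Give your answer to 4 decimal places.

β ≈ 0.9311

Both payoffs in the second observation are in the future, so β drops out: δ^1·3996 = δ^2·4150 ⇒ δ = 3996/4150 = 0.96289.
The first indifference: 4402 = β·δ·4910, so β = 4402/(δ·4910) = 4402/(0.96289·4910) ≈ 0.9311.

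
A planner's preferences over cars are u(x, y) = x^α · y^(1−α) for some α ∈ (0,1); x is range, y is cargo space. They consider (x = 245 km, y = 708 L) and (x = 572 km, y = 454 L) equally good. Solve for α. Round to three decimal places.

α ≈ 0.344

The Cobb–Douglas utilities coincide, so 245^α·708^(1−α) = 572^α·454^(1−α).
Taking logs: α·ln 245 + (1−α)·ln 708 = α·ln 572 + (1−α)·ln 454, i.e. α·-0.847881 = (1−α)·-0.444347.
With A = -0.847881 and B = -0.444347: α·A = (1−α)·B, so α = B/(A+B) = -0.444347/-1.292228 ≈ 0.344.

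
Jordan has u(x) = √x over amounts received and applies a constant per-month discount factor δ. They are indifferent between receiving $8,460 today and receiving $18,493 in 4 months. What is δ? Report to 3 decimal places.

δ ≈ 0.907

Indifference means u(8460) = δ^4 · u(18493), so δ^4 = u(8460)/u(18493).
Since u(x) = √x, δ^4 = √(8460/18493) = 0.67637.
Hence δ = (0.67637)^(1/4) = 0.90687.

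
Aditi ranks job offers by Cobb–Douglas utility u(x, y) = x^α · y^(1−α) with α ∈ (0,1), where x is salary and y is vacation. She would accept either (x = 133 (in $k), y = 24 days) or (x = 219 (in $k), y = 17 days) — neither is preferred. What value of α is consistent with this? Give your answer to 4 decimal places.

α ≈ 0.4088

Set the two utilities equal: 133^α·24^(1−α) = 219^α·17^(1−α).
(133/219)^α = (17/24)^(1−α); take logs: α·ln(133/219) = (1−α)·ln(17/24), i.e. α·-0.4987226 = (1−α)·-0.3448405.
Thus α·(-0.8435631) = -0.3448405, so α = -0.3448405/-0.8435631 ≈ 0.4088.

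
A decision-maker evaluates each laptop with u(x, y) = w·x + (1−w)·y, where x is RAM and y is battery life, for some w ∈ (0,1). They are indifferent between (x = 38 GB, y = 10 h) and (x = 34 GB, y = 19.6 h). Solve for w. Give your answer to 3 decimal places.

w = 0.706

Equating utilities: w·38 + (1−w)·10 = w·34 + (1−w)·19.6.
Rearranging, 4·w − 9.6·(1−w) = 0.
So w/(1−w) = 9.6/4 = 2.4000, giving w = 9.6/(4+9.6) = 0.706.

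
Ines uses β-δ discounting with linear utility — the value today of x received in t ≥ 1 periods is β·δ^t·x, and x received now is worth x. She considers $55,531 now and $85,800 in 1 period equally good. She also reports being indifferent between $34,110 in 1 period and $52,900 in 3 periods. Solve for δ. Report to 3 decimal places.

δ ≈ 0.803

From the later pair, β·δ^1·34110 = β·δ^3·52900; dividing through, δ^2 = 34110/52900 = 0.64480, so δ = 0.80300.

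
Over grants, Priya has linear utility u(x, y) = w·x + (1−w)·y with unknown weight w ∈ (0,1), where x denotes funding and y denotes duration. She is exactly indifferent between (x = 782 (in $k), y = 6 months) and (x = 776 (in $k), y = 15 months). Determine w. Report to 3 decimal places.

Indifference: w·782 + (1−w)·6 = w·776 + (1−w)·15.
Rearranging, 6·w − 9·(1−w) = 0.
The marginal rate of substitution is 9/6, so w = 9/(6+9) = 0.600.

w = 0.600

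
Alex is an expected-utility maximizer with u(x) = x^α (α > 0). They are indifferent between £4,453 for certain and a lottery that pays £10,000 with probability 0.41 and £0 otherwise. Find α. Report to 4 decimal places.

EU(lottery) = 0.41·10000^α + 0.59·0 = 0.41·10000^α.
Indifference: 4453^α = 0.41·10000^α, so (4453/10000)^α = 0.41.
Taking logs: α·ln(4453/10000) = ln(0.41), so α = -0.8915981 / -0.8090071 ≈ 1.1021.

α ≈ 1.1021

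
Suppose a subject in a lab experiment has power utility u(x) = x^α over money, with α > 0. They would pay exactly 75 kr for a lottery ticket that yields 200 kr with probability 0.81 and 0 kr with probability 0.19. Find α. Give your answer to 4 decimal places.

EU(lottery) = 0.81·200^α + 0.19·0 = 0.81·200^α.
Indifference: 75^α = 0.81·200^α, so (75/200)^α = 0.81.
Take logs: α = ln 0.81 / ln(75/200) ≈ 0.214840.

α ≈ 0.2148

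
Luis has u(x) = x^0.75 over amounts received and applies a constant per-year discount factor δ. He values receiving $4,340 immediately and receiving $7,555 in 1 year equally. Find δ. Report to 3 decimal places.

δ ≈ 0.660

The payoff in 1 year is discounted by δ, so u(4340) = δ·u(7555) and δ = u(4340)/u(7555).
With u(x) = x^0.75: δ = 4340^0.75/7555^0.75 = (4340/7555)^0.75 = 0.65984.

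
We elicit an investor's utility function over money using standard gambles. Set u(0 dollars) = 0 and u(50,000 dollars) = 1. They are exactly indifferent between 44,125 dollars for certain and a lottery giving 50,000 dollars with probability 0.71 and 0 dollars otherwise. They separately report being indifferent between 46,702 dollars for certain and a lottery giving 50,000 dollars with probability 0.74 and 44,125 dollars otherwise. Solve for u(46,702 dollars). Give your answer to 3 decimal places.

0.925

First, u(44,125 dollars) = 0.71·u(50,000 dollars) + 0.29·u(0 dollars) = 0.71.
The second indifference gives u(46,702 dollars) = 0.74·u(50,000 dollars) + 0.26·u(44,125 dollars) = 0.74·1.00 + 0.26·0.71 = 0.9246.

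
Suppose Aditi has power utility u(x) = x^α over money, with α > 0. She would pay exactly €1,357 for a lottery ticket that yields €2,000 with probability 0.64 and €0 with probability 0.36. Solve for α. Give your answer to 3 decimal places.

α ≈ 1.151

EU(lottery) = 0.64·2000^α + 0.36·0 = 0.64·2000^α.
Equating: 1357^α = 0.64·2000^α, i.e. 0.6785^α = 0.64.
α = ln(0.64) / ln(1357/2000) = -0.446287/-0.387871 ≈ 1.151.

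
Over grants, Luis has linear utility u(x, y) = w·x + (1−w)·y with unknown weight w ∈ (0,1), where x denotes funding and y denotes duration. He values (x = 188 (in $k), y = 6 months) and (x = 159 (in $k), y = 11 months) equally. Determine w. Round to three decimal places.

w = 0.147

u(188,6) = u(159,11) means w·188 + (1−w)·6 = w·159 + (1−w)·11.
Rearranging, 29·w − 5·(1−w) = 0.
The marginal rate of substitution is 5/29, so w = 5/(29+5) = 0.147.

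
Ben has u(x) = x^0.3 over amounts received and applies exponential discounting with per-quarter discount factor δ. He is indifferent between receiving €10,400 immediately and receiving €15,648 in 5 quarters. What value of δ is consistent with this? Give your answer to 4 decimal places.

Equating discounted utilities: u(10400) = δ^5·u(15648) ⇒ δ^5 = u(10400)/u(15648).
With u(x) = x^0.3: δ^5 = 10400^0.3/15648^0.3 = (10400/15648)^0.3 = 0.88465.
Taking the 5th root: δ = 0.88465^(1/5) ≈ 0.9758.

δ ≈ 0.9758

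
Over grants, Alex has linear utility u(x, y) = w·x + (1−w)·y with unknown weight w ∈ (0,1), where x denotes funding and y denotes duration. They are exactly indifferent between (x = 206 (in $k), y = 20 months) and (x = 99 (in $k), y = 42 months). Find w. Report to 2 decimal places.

w = 0.17

u(206,20) = u(99,42) means w·206 + (1−w)·20 = w·99 + (1−w)·42.
Collecting terms: w·107 = (1−w)·22.
The marginal rate of substitution is 22/107, so w = 22/(107+22) = 0.17.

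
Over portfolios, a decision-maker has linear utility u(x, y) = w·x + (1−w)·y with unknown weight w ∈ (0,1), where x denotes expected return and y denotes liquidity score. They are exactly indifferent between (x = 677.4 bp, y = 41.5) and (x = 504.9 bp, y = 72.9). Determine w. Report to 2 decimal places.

w = 0.15

u(677.4,41.5) = u(504.9,72.9) means w·677.4 + (1−w)·41.5 = w·504.9 + (1−w)·72.9.
w·(677.4−504.9) = (1−w)·(72.9−41.5), i.e. w·172.5 = (1−w)·31.4.
The marginal rate of substitution is 31.4/172.5, so w = 31.4/(172.5+31.4) = 0.15.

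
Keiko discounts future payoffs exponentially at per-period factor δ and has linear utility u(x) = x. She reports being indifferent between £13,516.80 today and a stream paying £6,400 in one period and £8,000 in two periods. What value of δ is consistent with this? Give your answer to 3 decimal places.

Equating present values: 13516.80 = 6400δ + 8000δ².
Rearranged: 8000δ² + 6400δ − 13516.80 = 0.
δ = (−6400 + √(6400² + 4·8000·13516.80)) / (2·8000) = (−6400 + √473497600.00) / 16000 ≈ 0.960.

δ ≈ 0.960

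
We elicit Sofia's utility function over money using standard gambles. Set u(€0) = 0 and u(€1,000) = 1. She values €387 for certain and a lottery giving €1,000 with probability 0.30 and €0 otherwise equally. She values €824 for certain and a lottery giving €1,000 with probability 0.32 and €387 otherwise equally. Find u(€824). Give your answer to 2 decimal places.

First, u(€387) = 0.30·u(€1,000) + 0.70·u(€0) = 0.30.
The second indifference gives u(€824) = 0.32·u(€1,000) + 0.68·u(€387) = 0.32·1.00 + 0.68·0.30 = 0.5240.

0.52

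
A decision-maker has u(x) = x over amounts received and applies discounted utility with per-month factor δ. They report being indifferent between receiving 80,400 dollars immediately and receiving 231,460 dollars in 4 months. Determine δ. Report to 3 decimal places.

Indifference means u(80400) = δ^4 · u(231460), so δ^4 = u(80400)/u(231460).
With u(x) = x: δ^4 = 80400/231460 = 0.34736.
Hence δ = (0.34736)^(1/4) = 0.76771.

δ ≈ 0.768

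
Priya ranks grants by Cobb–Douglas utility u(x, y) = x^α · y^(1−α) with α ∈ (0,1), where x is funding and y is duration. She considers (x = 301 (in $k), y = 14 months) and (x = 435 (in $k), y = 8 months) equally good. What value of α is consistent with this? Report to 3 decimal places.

α ≈ 0.603

Indifference: 301^α · 14^(1−α) = 435^α · 8^(1−α).
(301/435)^α = (8/14)^(1−α); take logs: α·ln(301/435) = (1−α)·ln(8/14), i.e. α·-0.368236 = (1−α)·-0.559616.
So α/(1−α) = (-0.559616)/(-0.368236) = 1.519721, and α = 1.519721/2.519721 ≈ 0.603.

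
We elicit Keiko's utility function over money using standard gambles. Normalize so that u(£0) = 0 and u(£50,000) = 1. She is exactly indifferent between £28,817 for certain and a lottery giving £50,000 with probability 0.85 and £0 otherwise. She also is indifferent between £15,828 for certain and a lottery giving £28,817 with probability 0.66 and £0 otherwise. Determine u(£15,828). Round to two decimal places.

From the first indifference, u(£28,817) = 0.85·u(£50,000) + 0.15·u(£0) = 0.85·1 + 0.15·0 = 0.85.
The second indifference gives u(£15,828) = 0.66·u(£28,817) + 0.34·u(£0) = 0.66·0.85 + 0.34·0.00 = 0.5610.

0.56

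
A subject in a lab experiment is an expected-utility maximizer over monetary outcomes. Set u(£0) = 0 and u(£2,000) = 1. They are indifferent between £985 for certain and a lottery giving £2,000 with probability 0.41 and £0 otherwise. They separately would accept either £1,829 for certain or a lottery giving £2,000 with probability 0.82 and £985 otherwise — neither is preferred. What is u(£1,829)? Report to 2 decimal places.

First, u(£985) = 0.41·u(£2,000) + 0.59·u(£0) = 0.41.
Chaining: u(£1,829) = 0.82·1.00 + 0.18·0.41 = 0.8938.

0.89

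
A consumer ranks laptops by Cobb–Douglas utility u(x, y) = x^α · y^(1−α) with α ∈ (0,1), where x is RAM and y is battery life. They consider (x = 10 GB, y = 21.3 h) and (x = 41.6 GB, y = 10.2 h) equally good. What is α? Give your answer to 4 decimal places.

The Cobb–Douglas utilities coincide, so 10^α·21.3^(1−α) = 41.6^α·10.2^(1−α).
(10/41.6)^α = (10.2/21.3)^(1−α); take logs: α·ln(10/41.6) = (1−α)·ln(10.2/21.3), i.e. α·-1.4255151 = (1−α)·-0.7363194.
With A = -1.4255151 and B = -0.7363194: α·A = (1−α)·B, so α = B/(A+B) = -0.7363194/-2.1618345 ≈ 0.3406.

α ≈ 0.3406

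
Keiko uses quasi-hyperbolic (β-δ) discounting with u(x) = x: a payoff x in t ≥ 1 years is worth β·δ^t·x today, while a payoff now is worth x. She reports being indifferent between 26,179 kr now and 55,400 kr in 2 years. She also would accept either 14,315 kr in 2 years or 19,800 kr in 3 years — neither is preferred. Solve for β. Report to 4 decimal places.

The second indifference involves only future payoffs, so β cancels: β·δ^2·14315 = β·δ^3·19800, giving δ = 14315/19800 = 0.72298.
Substituting δ into 26179 = β·δ^2·55400: β = 26179/(28957.568) ≈ 0.9040.

β ≈ 0.9040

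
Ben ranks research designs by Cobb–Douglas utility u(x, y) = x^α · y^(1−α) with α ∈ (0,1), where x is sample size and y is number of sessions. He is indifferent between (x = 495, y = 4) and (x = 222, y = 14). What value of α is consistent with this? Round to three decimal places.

α ≈ 0.610

The Cobb–Douglas utilities coincide, so 495^α·4^(1−α) = 222^α·14^(1−α).
Rearrange to (495/222)^α = (14/4)^(1−α) and take logs: α·0.801880 = (1−α)·1.252763.
Thus α·(2.054643) = 1.252763, so α = 1.252763/2.054643 ≈ 0.610.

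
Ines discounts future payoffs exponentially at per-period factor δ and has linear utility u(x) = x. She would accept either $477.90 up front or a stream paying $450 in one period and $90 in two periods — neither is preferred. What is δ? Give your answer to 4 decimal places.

δ ≈ 0.9000

Present value of the stream is 450·δ + 90·δ². Indifference gives 450δ + 90δ² = 477.90.
Rearranged: 90δ² + 450δ − 477.90 = 0.
The positive root is δ = [−450 + √(450² + 4·90·477.90)] / (2·90) = (−450 + 612.000)/180 ≈ 0.9000.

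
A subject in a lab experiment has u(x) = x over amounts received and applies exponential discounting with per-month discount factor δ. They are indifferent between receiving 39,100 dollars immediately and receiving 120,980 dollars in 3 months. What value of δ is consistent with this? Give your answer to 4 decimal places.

δ ≈ 0.6863

Indifference means u(39100) = δ^3 · u(120980), so δ^3 = u(39100)/u(120980).
With u(x) = x: δ^3 = 39100/120980 = 0.32319.
Hence δ = (0.32319)^(1/3) = 0.686258.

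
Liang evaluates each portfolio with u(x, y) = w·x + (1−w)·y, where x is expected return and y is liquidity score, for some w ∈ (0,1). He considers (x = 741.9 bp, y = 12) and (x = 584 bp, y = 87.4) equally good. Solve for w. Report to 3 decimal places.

Indifference: w·741.9 + (1−w)·12 = w·584 + (1−w)·87.4.
Collecting terms: w·157.9 = (1−w)·75.4.
Hence w = 75.4/(157.9+75.4) = 75.4/233.3 = 0.323.

w = 0.323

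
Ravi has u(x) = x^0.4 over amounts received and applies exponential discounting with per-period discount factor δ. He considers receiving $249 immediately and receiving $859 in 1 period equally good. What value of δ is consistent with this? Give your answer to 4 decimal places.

δ ≈ 0.6094

Equating discounted utilities: u(249) = δ·u(859) ⇒ δ = u(249)/u(859).
With u(x) = x^0.4: δ = 249^0.4/859^0.4 = (249/859)^0.4 = 0.60937.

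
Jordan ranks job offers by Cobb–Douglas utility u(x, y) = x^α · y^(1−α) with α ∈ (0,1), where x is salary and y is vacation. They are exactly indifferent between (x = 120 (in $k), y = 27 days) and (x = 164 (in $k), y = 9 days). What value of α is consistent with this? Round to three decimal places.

The Cobb–Douglas utilities coincide, so 120^α·27^(1−α) = 164^α·9^(1−α).
Rearrange to (120/164)^α = (9/27)^(1−α) and take logs: α·-0.312375 = (1−α)·-1.098612.
With A = -0.312375 and B = -1.098612: α·A = (1−α)·B, so α = B/(A+B) = -1.098612/-1.410987 ≈ 0.779.

α ≈ 0.779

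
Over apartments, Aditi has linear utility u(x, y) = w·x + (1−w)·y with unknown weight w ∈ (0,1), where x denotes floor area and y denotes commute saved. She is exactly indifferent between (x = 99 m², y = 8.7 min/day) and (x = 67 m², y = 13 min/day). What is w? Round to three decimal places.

Equating utilities: w·99 + (1−w)·8.7 = w·67 + (1−w)·13.
Rearranging, 32·w − 4.3·(1−w) = 0.
So w/(1−w) = 4.3/32 = 0.1344, giving w = 4.3/(32+4.3) = 0.118.

w = 0.118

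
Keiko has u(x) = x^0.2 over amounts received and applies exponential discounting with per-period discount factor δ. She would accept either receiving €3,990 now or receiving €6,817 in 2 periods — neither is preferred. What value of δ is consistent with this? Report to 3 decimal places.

Indifference means u(3990) = δ^2 · u(6817), so δ^2 = u(3990)/u(6817).
With u(x) = x^0.2: δ^2 = 3990^0.2/6817^0.2 = (3990/6817)^0.2 = 0.89841.
Hence δ = (0.89841)^(1/2) = 0.94785.

δ ≈ 0.948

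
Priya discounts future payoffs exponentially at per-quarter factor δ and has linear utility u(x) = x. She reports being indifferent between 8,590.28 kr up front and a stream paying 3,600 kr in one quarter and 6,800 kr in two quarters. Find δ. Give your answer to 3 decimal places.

δ ≈ 0.890

The stream is worth 3600δ + 6800δ² today, so 3600δ + 6800δ² = 8590.28.
So 6800δ² + 3600δ − 8590.28 = 0.
The positive root is δ = [−3600 + √(3600² + 4·6800·8590.28)] / (2·6800) = (−3600 + 15704.000)/13600 ≈ 0.890.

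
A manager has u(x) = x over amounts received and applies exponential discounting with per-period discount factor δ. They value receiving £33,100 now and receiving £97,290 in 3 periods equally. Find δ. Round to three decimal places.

δ ≈ 0.698

The payoff in 3 periods is discounted by δ^3, so u(33100) = δ^3·u(97290) and δ^3 = u(33100)/u(97290).
With u(x) = x: δ^3 = 33100/97290 = 0.34022.
Taking the cube root: δ = 0.34022^(1/3) ≈ 0.698.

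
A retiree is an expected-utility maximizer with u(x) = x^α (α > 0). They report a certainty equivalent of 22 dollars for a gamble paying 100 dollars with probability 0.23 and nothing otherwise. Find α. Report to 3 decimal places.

α ≈ 0.971

The lottery's expected utility is 0.23·u(100) + 0.77·u(0) = 0.23·100^α (since u(0) = 0 for α > 0).
Equating: 22^α = 0.23·100^α, i.e. 0.2200^α = 0.23.
α = ln(0.23) / ln(22/100) = -1.469676/-1.514128 ≈ 0.971.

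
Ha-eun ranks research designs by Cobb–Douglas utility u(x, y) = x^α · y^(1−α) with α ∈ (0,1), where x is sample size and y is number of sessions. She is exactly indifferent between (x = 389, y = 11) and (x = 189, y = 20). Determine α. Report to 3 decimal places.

The Cobb–Douglas utilities coincide, so 389^α·11^(1−α) = 189^α·20^(1−α).
Rearrange to (389/189)^α = (20/11)^(1−α) and take logs: α·0.721832 = (1−α)·0.597837.
Thus α·(1.319669) = 0.597837, so α = 0.597837/1.319669 ≈ 0.453.

α ≈ 0.453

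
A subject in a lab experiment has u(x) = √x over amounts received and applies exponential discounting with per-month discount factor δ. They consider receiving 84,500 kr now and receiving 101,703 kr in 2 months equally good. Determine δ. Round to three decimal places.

Indifference means u(84500) = δ^2 · u(101703), so δ^2 = u(84500)/u(101703).
Since u(x) = √x, δ^2 = √(84500/101703) = 0.91151.
Hence δ = (0.91151)^(1/2) = 0.95473.

δ ≈ 0.955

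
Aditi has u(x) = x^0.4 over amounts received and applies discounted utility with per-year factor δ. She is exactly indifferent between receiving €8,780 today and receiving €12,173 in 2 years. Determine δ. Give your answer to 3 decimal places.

Equating discounted utilities: u(8780) = δ^2·u(12173) ⇒ δ^2 = u(8780)/u(12173).
With u(x) = x^0.4: δ^2 = 8780^0.4/12173^0.4 = (8780/12173)^0.4 = 0.87748.
So δ = 0.87748^(1/2) ≈ 0.937.

δ ≈ 0.937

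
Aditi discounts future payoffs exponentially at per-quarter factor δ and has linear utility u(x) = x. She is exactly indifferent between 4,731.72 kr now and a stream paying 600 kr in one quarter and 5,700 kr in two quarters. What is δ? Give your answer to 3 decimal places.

Equating present values: 4731.72 = 600δ + 5700δ².
That is, 5700δ² + 600δ − 4731.72 = 0, a quadratic in δ.
The positive root is δ = [−600 + √(600² + 4·5700·4731.72)] / (2·5700) = (−600 + 10404.000)/11400 ≈ 0.860.

δ ≈ 0.860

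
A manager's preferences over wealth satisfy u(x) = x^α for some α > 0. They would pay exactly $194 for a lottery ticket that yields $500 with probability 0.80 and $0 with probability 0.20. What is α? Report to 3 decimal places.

α ≈ 0.236

Since u(0) = 0, the lottery's EU is 0.80·500^α.
Setting u(194) equal to that: 194^α = 0.80·500^α ⇒ (194/500)^α = 0.80.
α = ln(0.80) / ln(194/500) = -0.223144/-0.946750 ≈ 0.236.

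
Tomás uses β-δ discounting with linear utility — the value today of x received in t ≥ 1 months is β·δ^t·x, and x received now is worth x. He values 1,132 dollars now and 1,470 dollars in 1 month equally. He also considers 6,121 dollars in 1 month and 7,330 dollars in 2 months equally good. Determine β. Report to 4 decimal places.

β ≈ 0.9222

The second indifference involves only future payoffs, so β cancels: β·δ^1·6121 = β·δ^2·7330, giving δ = 6121/7330 = 0.83506.
Substituting δ into 1132 = β·δ·1470: β = 1132/(1227.540) ≈ 0.9222.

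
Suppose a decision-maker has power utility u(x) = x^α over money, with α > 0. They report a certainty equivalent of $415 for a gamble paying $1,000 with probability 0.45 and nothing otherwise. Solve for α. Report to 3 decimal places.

The lottery's expected utility is 0.45·u(1000) + 0.55·u(0) = 0.45·1000^α (since u(0) = 0 for α > 0).
Indifference: 415^α = 0.45·1000^α, so (415/1000)^α = 0.45.
Take logs: α = ln 0.45 / ln(415/1000) ≈ 0.90793.

α ≈ 0.908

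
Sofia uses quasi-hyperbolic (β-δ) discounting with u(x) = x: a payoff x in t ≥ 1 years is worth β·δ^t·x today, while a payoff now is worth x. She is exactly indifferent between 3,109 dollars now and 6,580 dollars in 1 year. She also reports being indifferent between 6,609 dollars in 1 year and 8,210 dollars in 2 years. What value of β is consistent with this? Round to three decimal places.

β ≈ 0.587

The second indifference involves only future payoffs, so β cancels: β·δ^1·6609 = β·δ^2·8210, giving δ = 6609/8210 = 0.80499.
The first indifference: 3109 = β·δ·6580, so β = 3109/(δ·6580) = 3109/(0.80499·6580) ≈ 0.587.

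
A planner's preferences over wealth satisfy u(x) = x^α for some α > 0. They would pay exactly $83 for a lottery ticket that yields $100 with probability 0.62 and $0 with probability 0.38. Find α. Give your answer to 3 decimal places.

The lottery's expected utility is 0.62·u(100) + 0.38·u(0) = 0.62·100^α (since u(0) = 0 for α > 0).
Indifference: 83^α = 0.62·100^α, so (83/100)^α = 0.62.
Take logs: α = ln 0.62 / ln(83/100) ≈ 2.56554.

α ≈ 2.566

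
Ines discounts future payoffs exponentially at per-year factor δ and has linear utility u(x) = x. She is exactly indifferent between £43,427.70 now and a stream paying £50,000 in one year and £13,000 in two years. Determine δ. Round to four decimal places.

δ ≈ 0.7300

Present value of the stream is 50000·δ + 13000·δ². Indifference gives 50000δ + 13000δ² = 43427.70.
So 13000δ² + 50000δ − 43427.70 = 0.
By the quadratic formula (taking the positive root), δ = (−50000 + √4758240400.00) / 26000 ≈ 0.7300.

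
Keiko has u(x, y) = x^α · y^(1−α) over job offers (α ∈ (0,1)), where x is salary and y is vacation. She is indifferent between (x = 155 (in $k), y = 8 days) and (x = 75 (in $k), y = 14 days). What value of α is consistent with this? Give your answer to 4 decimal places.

α ≈ 0.4353

The Cobb–Douglas utilities coincide, so 155^α·8^(1−α) = 75^α·14^(1−α).
Taking logs: α·ln 155 + (1−α)·ln 8 = α·ln 75 + (1−α)·ln 14, i.e. α·0.7259370 = (1−α)·0.5596158.
So α/(1−α) = (0.5596158)/(0.7259370) = 0.7708876, and α = 0.7708876/1.7708876 ≈ 0.4353.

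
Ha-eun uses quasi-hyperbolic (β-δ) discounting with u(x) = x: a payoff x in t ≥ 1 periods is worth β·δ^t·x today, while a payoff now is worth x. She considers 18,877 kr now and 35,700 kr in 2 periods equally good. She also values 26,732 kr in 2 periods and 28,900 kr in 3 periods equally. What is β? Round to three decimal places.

Both payoffs in the second observation are in the future, so β drops out: δ^2·26732 = δ^3·28900 ⇒ δ = 26732/28900 = 0.92498.
The first indifference: 18877 = β·δ^2·35700, so β = 18877/(δ^2·35700) = 18877/(0.85559·35700) ≈ 0.618.

β ≈ 0.618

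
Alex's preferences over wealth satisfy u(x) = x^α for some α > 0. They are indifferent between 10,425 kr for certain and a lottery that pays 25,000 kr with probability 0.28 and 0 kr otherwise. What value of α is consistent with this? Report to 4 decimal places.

α ≈ 1.4554

The lottery's expected utility is 0.28·u(25000) + 0.72·u(0) = 0.28·25000^α (since u(0) = 0 for α > 0).
Equating: 10425^α = 0.28·25000^α, i.e. 0.4170^α = 0.28.
α = ln(0.28) / ln(10425/25000) = -1.2729657/-0.8746691 ≈ 1.4554.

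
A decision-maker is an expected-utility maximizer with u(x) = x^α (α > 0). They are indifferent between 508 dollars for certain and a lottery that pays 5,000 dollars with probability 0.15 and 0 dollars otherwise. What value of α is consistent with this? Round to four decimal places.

The lottery's expected utility is 0.15·u(5000) + 0.85·u(0) = 0.15·5000^α (since u(0) = 0 for α > 0).
Equating: 508^α = 0.15·5000^α, i.e. 0.1016^α = 0.15.
Take logs: α = ln 0.15 / ln(508/5000) ≈ 0.829628.

α ≈ 0.8296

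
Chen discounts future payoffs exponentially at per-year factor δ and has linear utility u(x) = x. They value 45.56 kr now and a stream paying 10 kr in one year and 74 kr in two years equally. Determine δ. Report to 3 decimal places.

Equating present values: 45.56 = 10δ + 74δ².
That is, 74δ² + 10δ − 45.56 = 0, a quadratic in δ.
By the quadratic formula (taking the positive root), δ = (−10 + √13585.76) / 148 ≈ 0.720.

δ ≈ 0.720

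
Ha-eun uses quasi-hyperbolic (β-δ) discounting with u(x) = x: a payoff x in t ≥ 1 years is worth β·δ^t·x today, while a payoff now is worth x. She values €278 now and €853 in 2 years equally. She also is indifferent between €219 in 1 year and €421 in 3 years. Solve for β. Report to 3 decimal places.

Both payoffs in the second observation are in the future, so β drops out: δ^1·219 = δ^3·421 ⇒ δ^2 = 219/421 = 0.52019, so δ = 0.72124.
Substituting δ into 278 = β·δ^2·853: β = 278/(443.722) ≈ 0.627.

β ≈ 0.627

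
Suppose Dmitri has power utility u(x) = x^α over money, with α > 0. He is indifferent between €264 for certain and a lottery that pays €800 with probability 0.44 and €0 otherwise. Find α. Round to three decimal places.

The lottery's expected utility is 0.44·u(800) + 0.56·u(0) = 0.44·800^α (since u(0) = 0 for α > 0).
Setting u(264) equal to that: 264^α = 0.44·800^α ⇒ (264/800)^α = 0.44.
Take logs: α = ln 0.44 / ln(264/800) ≈ 0.74051.

α ≈ 0.741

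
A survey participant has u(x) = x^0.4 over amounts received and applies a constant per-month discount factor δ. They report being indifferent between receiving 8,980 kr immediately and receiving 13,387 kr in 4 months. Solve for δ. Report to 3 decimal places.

The payoff in 4 months is discounted by δ^4, so u(8980) = δ^4·u(13387) and δ^4 = u(8980)/u(13387).
With u(x) = x^0.4: δ^4 = 8980^0.4/13387^0.4 = (8980/13387)^0.4 = 0.85239.
So δ = 0.85239^(1/4) ≈ 0.961.

δ ≈ 0.961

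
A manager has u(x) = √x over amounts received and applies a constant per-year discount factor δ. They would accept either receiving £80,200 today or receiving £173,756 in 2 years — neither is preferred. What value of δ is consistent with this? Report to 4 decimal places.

Indifference means u(80200) = δ^2 · u(173756), so δ^2 = u(80200)/u(173756).
Since u(x) = √x, δ^2 = √(80200/173756) = 0.67939.
Taking the square root: δ = 0.67939^(1/2) ≈ 0.8242.

δ ≈ 0.8242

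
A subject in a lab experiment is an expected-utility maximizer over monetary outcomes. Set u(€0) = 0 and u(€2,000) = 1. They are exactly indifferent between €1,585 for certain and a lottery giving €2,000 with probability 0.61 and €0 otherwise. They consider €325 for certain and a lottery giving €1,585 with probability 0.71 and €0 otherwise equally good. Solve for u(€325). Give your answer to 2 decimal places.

First, u(€1,585) = 0.61·u(€2,000) + 0.39·u(€0) = 0.61.
Then u(€325) = 0.71·u(€1,585) + 0.29·u(€0) = 0.71·0.61 + 0.29·0.00 = 0.4331.

0.43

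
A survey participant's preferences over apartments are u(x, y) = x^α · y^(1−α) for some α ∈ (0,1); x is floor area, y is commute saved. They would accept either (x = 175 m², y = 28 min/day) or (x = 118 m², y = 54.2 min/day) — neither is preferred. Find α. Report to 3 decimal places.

α ≈ 0.626

The Cobb–Douglas utilities coincide, so 175^α·28^(1−α) = 118^α·54.2^(1−α).
(175/118)^α = (54.2/28)^(1−α); take logs: α·ln(175/118) = (1−α)·ln(54.2/28), i.e. α·0.394101 = (1−α)·0.660476.
With A = 0.394101 and B = 0.660476: α·A = (1−α)·B, so α = B/(A+B) = 0.660476/1.054577 ≈ 0.626.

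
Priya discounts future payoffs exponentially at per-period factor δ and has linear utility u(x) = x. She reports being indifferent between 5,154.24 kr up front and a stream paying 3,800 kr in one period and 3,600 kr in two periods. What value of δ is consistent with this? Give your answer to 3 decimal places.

The stream is worth 3800δ + 3600δ² today, so 3800δ + 3600δ² = 5154.24.
Rearranged: 3600δ² + 3800δ − 5154.24 = 0.
By the quadratic formula (taking the positive root), δ = (−3800 + √88661056.00) / 7200 ≈ 0.780.

δ ≈ 0.780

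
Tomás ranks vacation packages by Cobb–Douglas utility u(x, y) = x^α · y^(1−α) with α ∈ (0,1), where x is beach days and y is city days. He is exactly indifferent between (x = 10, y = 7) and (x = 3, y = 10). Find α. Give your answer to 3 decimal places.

Set the two utilities equal: 10^α·7^(1−α) = 3^α·10^(1−α).
Rearrange to (10/3)^α = (10/7)^(1−α) and take logs: α·1.203973 = (1−α)·0.356675.
So α/(1−α) = (0.356675)/(1.203973) = 0.296248, and α = 0.296248/1.296248 ≈ 0.229.

α ≈ 0.229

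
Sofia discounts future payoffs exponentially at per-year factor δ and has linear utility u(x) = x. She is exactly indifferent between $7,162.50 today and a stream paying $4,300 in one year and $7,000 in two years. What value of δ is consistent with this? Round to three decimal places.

δ ≈ 0.750

Present value of the stream is 4300·δ + 7000·δ². Indifference gives 4300δ + 7000δ² = 7162.50.
So 7000δ² + 4300δ − 7162.50 = 0.
The positive root is δ = [−4300 + √(4300² + 4·7000·7162.50)] / (2·7000) = (−4300 + 14800.000)/14000 ≈ 0.750.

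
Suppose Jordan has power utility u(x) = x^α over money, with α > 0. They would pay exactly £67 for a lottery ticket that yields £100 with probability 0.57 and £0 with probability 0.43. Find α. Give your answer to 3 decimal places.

EU(lottery) = 0.57·100^α + 0.43·0 = 0.57·100^α.
Indifference: 67^α = 0.57·100^α, so (67/100)^α = 0.57.
Take logs: α = ln 0.57 / ln(67/100) ≈ 1.40362.

α ≈ 1.404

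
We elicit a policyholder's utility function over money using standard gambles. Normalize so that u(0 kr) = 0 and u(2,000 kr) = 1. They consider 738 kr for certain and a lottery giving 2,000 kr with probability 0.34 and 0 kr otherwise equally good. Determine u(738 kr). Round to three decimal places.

The indifference gives u(738 kr) = 0.34·u(2,000 kr) + 0.66·u(0 kr) = 0.34·1 + 0.66·0 = 0.34.

0.340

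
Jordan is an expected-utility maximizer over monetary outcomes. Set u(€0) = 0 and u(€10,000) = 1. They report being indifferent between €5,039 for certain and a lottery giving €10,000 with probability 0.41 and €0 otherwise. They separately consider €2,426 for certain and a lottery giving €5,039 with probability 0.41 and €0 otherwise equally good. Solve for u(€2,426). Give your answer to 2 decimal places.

0.17

From the first indifference, u(€5,039) = 0.41·u(€10,000) + 0.59·u(€0) = 0.41·1 + 0.59·0 = 0.41.
Chaining: u(€2,426) = 0.41·0.41 + 0.59·0.00 = 0.1681.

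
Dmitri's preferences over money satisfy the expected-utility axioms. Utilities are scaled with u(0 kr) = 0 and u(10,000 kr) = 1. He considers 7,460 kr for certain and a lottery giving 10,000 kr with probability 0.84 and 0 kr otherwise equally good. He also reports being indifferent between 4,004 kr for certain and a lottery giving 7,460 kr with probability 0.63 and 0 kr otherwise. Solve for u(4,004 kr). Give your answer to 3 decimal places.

From the first indifference, u(7,460 kr) = 0.84·u(10,000 kr) + 0.16·u(0 kr) = 0.84·1 + 0.16·0 = 0.84.
Then u(4,004 kr) = 0.63·u(7,460 kr) + 0.37·u(0 kr) = 0.63·0.84 + 0.37·0.00 = 0.5292.

0.529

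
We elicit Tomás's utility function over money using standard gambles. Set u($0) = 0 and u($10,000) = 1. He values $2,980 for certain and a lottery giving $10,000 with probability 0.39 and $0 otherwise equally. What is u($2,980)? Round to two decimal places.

The indifference gives u($2,980) = 0.39·u($10,000) + 0.61·u($0) = 0.39·1 + 0.61·0 = 0.39.

0.39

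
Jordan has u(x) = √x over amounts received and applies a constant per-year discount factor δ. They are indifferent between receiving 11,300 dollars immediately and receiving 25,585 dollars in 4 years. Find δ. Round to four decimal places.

δ ≈ 0.9029

Equating discounted utilities: u(11300) = δ^4·u(25585) ⇒ δ^4 = u(11300)/u(25585).
Since u(x) = √x, δ^4 = √(11300/25585) = 0.66458.
So δ = 0.66458^(1/4) ≈ 0.9029.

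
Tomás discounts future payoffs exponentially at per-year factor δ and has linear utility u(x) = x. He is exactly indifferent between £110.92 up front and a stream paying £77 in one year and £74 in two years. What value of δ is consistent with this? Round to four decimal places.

δ ≈ 0.8100

Present value of the stream is 77·δ + 74·δ². Indifference gives 77δ + 74δ² = 110.92.
So 74δ² + 77δ − 110.92 = 0.
By the quadratic formula (taking the positive root), δ = (−77 + √38761.32) / 148 ≈ 0.8100.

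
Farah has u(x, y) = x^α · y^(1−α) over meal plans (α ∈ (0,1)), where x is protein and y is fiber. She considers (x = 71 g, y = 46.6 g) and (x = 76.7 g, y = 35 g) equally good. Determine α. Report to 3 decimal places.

α ≈ 0.788

Indifference: 71^α · 46.6^(1−α) = 76.7^α · 35^(1−α).
Rearrange to (71/76.7)^α = (35/46.6)^(1−α) and take logs: α·-0.077222 = (1−α)·-0.286252.
So α/(1−α) = (-0.286252)/(-0.077222) = 3.706871, and α = 3.706871/4.706871 ≈ 0.788.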